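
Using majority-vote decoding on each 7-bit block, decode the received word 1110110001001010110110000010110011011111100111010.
Split into 7-bit blocks and majority-vote each:
  block 1 = 1110110: 5 ones, 2 zeros → 1
  block 2 = 0010010: 2 ones, 5 zeros → 0
  block 3 = 1011011: 5 ones, 2 zeros → 1
  block 4 = 0000010: 1 ones, 6 zeros → 0
  block 5 = 1100110: 4 ones, 3 zeros → 1
  block 6 = 1111110: 6 ones, 1 zeros → 1
  block 7 = 0111010: 4 ones, 3 zeros → 1
Decoded = 1010111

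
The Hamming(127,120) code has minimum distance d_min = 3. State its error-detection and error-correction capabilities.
Detection only: up to d_min − 1 = 2 errors.
Correction: up to ⌊(d_min − 1)/2⌋ = ⌊2/2⌋ = 1 errors.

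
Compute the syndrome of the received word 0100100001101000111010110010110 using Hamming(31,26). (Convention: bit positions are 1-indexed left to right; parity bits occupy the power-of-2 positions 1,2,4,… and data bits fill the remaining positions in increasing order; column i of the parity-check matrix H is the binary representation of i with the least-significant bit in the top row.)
Syndrome s = H · r^T (mod 2), r = 0100100001101000111010110010110:
  s[0] = (1010101010101010101010101010101)·(0100100001101000111010110010110) mod 2 = 0+0+0+0+1+0+0+0+0+0+1+0+1+0+0+0+1+0+1+0+1+0+1+0+0+0+1+0+1+0+0 mod 2 = 1
  s[1] = (0110011001100110011001100110011)·(0100100001101000111010110010110) mod 2 = 0+1+0+0+0+0+0+0+0+1+1+0+0+0+0+0+0+1+1+0+0+0+1+0+0+0+1+0+0+1+0 mod 2 = 0
  s[2] = (0001111000011110000111100001111)·(0100100001101000111010110010110) mod 2 = 0+0+0+0+1+0+0+0+0+0+0+0+1+0+0+0+0+0+0+0+1+0+1+0+0+0+0+0+1+1+0 mod 2 = 0
  s[3] = (0000000111111110000000011111111)·(0100100001101000111010110010110) mod 2 = 0+0+0+0+0+0+0+0+0+1+1+0+1+0+0+0+0+0+0+0+0+0+0+1+0+0+1+0+1+1+0 mod 2 = 1
  s[4] = (0000000000000001111111111111111)·(0100100001101000111010110010110) mod 2 = 0+0+0+0+0+0+0+0+0+0+0+0+0+0+0+0+1+1+1+0+1+0+1+1+0+0+1+0+1+1+0 mod 2 = 1
Syndrome = 10011
Non-zero syndrome: error at position 25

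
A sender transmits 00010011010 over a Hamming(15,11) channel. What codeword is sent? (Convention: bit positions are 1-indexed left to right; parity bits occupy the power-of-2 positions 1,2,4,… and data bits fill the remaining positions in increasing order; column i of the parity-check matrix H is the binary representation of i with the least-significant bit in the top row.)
Codeword c = d · G (mod 2), d = 00010011010:
  c[0] = d·G[:,0] = (00010011010)·(11011010101) mod 2 = 0+0+0+1+0+0+1+0+0+0+0 mod 2 = 0
  c[1] = d·G[:,1] = (00010011010)·(10110110011) mod 2 = 0+0+0+1+0+0+1+0+0+1+0 mod 2 = 1
  c[2] = d·G[:,2] = (00010011010)·(10000000000) mod 2 = 0+0+0+0+0+0+0+0+0+0+0 mod 2 = 0
  c[3] = d·G[:,3] = (00010011010)·(01110001111) mod 2 = 0+0+0+1+0+0+0+1+0+1+0 mod 2 = 1
  c[4] = d·G[:,4] = (00010011010)·(01000000000) mod 2 = 0+0+0+0+0+0+0+0+0+0+0 mod 2 = 0
  c[5] = d·G[:,5] = (00010011010)·(00100000000) mod 2 = 0+0+0+0+0+0+0+0+0+0+0 mod 2 = 0
  c[6] = d·G[:,6] = (00010011010)·(00010000000) mod 2 = 0+0+0+1+0+0+0+0+0+0+0 mod 2 = 1
  c[7] = d·G[:,7] = (00010011010)·(00001111111) mod 2 = 0+0+0+0+0+0+1+1+0+1+0 mod 2 = 1
  c[8] = d·G[:,8] = (00010011010)·(00001000000) mod 2 = 0+0+0+0+0+0+0+0+0+0+0 mod 2 = 0
  c[9] = d·G[:,9] = (00010011010)·(00000100000) mod 2 = 0+0+0+0+0+0+0+0+0+0+0 mod 2 = 0
  c[10] = d·G[:,10] = (00010011010)·(00000010000) mod 2 = 0+0+0+0+0+0+1+0+0+0+0 mod 2 = 1
  c[11] = d·G[:,11] = (00010011010)·(00000001000) mod 2 = 0+0+0+0+0+0+0+1+0+0+0 mod 2 = 1
  c[12] = d·G[:,12] = (00010011010)·(00000000100) mod 2 = 0+0+0+0+0+0+0+0+0+0+0 mod 2 = 0
  c[13] = d·G[:,13] = (00010011010)·(00000000010) mod 2 = 0+0+0+0+0+0+0+0+0+1+0 mod 2 = 1
  c[14] = d·G[:,14] = (00010011010)·(00000000001) mod 2 = 0+0+0+0+0+0+0+0+0+0+0 mod 2 = 0
Codeword = 010100110011010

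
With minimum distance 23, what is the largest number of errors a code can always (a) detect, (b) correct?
(a) Detection requires d_min ≥ e+1, so e ≤ d_min − 1 = 22.
(b) Correction requires d_min ≥ 2t+1, so t ≤ ⌊(d_min − 1)/2⌋ = ⌊22/2⌋ = 11.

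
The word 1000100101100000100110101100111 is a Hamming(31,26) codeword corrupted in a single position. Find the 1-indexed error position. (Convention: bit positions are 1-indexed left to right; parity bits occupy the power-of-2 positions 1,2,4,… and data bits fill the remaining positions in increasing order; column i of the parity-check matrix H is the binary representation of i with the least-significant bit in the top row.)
Syndrome s = H · r^T (mod 2), r = 1000100101100000100110101100111:
  s[0] = (1010101010101010101010101010101)·(1000100101100000100110101100111) mod 2 = 1+0+0+0+1+0+0+0+0+0+1+0+0+0+0+0+1+0+0+0+1+0+1+0+1+0+0+0+1+0+1 mod 2 = 1
  s[1] = (0110011001100110011001100110011)·(1000100101100000100110101100111) mod 2 = 0+0+0+0+0+0+0+0+0+1+1+0+0+0+0+0+0+0+0+0+0+0+1+0+0+1+0+0+0+1+1 mod 2 = 0
  s[2] = (0001111000011110000111100001111)·(1000100101100000100110101100111) mod 2 = 0+0+0+0+1+0+0+0+0+0+0+0+0+0+0+0+0+0+0+1+1+0+1+0+0+0+0+0+1+1+1 mod 2 = 1
  s[3] = (0000000111111110000000011111111)·(1000100101100000100110101100111) mod 2 = 0+0+0+0+0+0+0+1+0+1+1+0+0+0+0+0+0+0+0+0+0+0+0+0+1+1+0+0+1+1+1 mod 2 = 0
  s[4] = (0000000000000001111111111111111)·(1000100101100000100110101100111) mod 2 = 0+0+0+0+0+0+0+0+0+0+0+0+0+0+0+0+1+0+0+1+1+0+1+0+1+1+0+0+1+1+1 mod 2 = 1
Syndrome = 10101
Column i of H is the binary representation of i, so the syndrome is the binary index of the flipped bit.
Read s = 10101 with s[0] as LSB: 1·2^0 + 0·2^1 + 1·2^2 + 0·2^3 + 1·2^4 = 21.
Error is at bit position 21.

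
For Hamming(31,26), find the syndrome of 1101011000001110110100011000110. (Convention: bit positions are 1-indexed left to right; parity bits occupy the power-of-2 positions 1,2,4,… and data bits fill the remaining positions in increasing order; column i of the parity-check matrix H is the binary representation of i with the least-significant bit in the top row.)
Syndrome s = H · r^T (mod 2), r = 1101011000001110110100011000110:
  s[0] = (1010101010101010101010101010101)·(1101011000001110110100011000110) mod 2 = 1+0+0+0+0+0+1+0+0+0+0+0+1+0+1+0+1+0+0+0+0+0+0+0+1+0+0+0+1+0+0 mod 2 = 1
  s[1] = (0110011001100110011001100110011)·(1101011000001110110100011000110) mod 2 = 0+1+0+0+0+1+1+0+0+0+0+0+0+1+1+0+0+1+0+0+0+0+0+0+0+0+0+0+0+1+0 mod 2 = 1
  s[2] = (0001111000011110000111100001111)·(1101011000001110110100011000110) mod 2 = 0+0+0+1+0+1+1+0+0+0+0+0+1+1+1+0+0+0+0+1+0+0+0+0+0+0+0+0+1+1+0 mod 2 = 1
  s[3] = (0000000111111110000000011111111)·(1101011000001110110100011000110) mod 2 = 0+0+0+0+0+0+0+0+0+0+0+0+1+1+1+0+0+0+0+0+0+0+0+1+1+0+0+0+1+1+0 mod 2 = 1
  s[4] = (0000000000000001111111111111111)·(1101011000001110110100011000110) mod 2 = 0+0+0+0+0+0+0+0+0+0+0+0+0+0+0+0+1+1+0+1+0+0+0+1+1+0+0+0+1+1+0 mod 2 = 1
Syndrome = 11111
Non-zero syndrome: error at position 31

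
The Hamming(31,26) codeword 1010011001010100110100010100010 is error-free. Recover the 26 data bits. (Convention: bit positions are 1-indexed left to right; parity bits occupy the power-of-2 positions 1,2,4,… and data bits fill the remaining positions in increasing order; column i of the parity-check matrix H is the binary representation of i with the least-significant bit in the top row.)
Parity bits occupy power-of-2 positions; data bits are at positions {3,5,6,7,9,10,11,12,13,14,15,17,18,19,20,21,22,23,24,25,26,27,28,29,30,31} (1-indexed).
Extract: c[3]=1 c[5]=0 c[6]=1 c[7]=1 c[9]=0 c[10]=1 c[11]=0 c[12]=1 c[13]=0 c[14]=1 c[15]=0 c[17]=1 c[18]=1 c[19]=0 c[20]=1 c[21]=0 c[22]=0 c[23]=0 c[24]=1 c[25]=0 c[26]=1 c[27]=0 c[28]=0 c[29]=0 c[30]=1 c[31]=0
Data = 10110101010110100010100010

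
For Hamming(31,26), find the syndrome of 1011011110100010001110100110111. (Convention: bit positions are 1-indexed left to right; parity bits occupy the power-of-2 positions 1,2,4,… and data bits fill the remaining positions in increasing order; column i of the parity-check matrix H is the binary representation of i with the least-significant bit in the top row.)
Syndrome s = H · r^T (mod 2), r = 1011011110100010001110100110111:
  s[0] = (1010101010101010101010101010101)·(1011011110100010001110100110111) mod 2 = 1+0+1+0+0+0+1+0+1+0+1+0+0+0+1+0+0+0+1+0+1+0+1+0+0+0+1+0+1+0+1 mod 2 = 0
  s[1] = (0110011001100110011001100110011)·(1011011110100010001110100110111) mod 2 = 0+0+1+0+0+1+1+0+0+0+1+0+0+0+1+0+0+0+1+0+0+0+1+0+0+1+1+0+0+1+1 mod 2 = 1
  s[2] = (0001111000011110000111100001111)·(1011011110100010001110100110111) mod 2 = 0+0+0+1+0+1+1+0+0+0+0+0+0+0+1+0+0+0+0+1+1+0+1+0+0+0+0+0+1+1+1 mod 2 = 0
  s[3] = (0000000111111110000000011111111)·(1011011110100010001110100110111) mod 2 = 0+0+0+0+0+0+0+1+1+0+1+0+0+0+1+0+0+0+0+0+0+0+0+0+0+1+1+0+1+1+1 mod 2 = 1
  s[4] = (0000000000000001111111111111111)·(1011011110100010001110100110111) mod 2 = 0+0+0+0+0+0+0+0+0+0+0+0+0+0+0+0+0+0+1+1+1+0+1+0+0+1+1+0+1+1+1 mod 2 = 1
Syndrome = 01011
Non-zero syndrome: error at position 26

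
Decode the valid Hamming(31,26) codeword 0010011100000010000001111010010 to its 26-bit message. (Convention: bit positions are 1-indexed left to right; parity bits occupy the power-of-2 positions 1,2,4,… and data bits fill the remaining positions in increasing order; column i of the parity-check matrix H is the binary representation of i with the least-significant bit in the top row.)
Parity bits occupy power-of-2 positions; data bits are at positions {3,5,6,7,9,10,11,12,13,14,15,17,18,19,20,21,22,23,24,25,26,27,28,29,30,31} (1-indexed).
Extract: c[3]=1 c[5]=0 c[6]=1 c[7]=1 c[9]=0 c[10]=0 c[11]=0 c[12]=0 c[13]=0 c[14]=0 c[15]=1 c[17]=0 c[18]=0 c[19]=0 c[20]=0 c[21]=0 c[22]=1 c[23]=1 c[24]=1 c[25]=1 c[26]=0 c[27]=1 c[28]=0 c[29]=0 c[30]=1 c[31]=0
Data = 10110000001000001111010010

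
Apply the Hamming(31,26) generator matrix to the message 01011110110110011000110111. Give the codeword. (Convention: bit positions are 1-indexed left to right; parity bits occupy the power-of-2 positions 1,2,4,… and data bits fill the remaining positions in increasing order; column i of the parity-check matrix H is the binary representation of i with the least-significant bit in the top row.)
Codeword c = d · G (mod 2), d = 01011110110110011000110111:
  c[0] = d·G[:,0] = (01011110110110011000110111)·(11011010101101010101010101) mod 2 = 0+1+0+1+1+0+1+0+1+0+0+1+0+0+0+1+0+0+0+0+0+1+0+1+0+1 mod 2 = 0
  c[1] = d·G[:,1] = (01011110110110011000110111)·(10110110011011001100110011) mod 2 = 0+0+0+1+0+1+1+0+0+1+0+0+1+0+0+0+1+0+0+0+1+1+0+0+1+1 mod 2 = 0
  c[2] = d·G[:,2] = (01011110110110011000110111)·(10000000000000000000000000) mod 2 = 0+0+0+0+0+0+0+0+0+0+0+0+0+0+0+0+0+0+0+0+0+0+0+0+0+0 mod 2 = 0
  c[3] = d·G[:,3] = (01011110110110011000110111)·(01110001111000111100001111) mod 2 = 0+1+0+1+0+0+0+0+1+1+0+0+0+0+0+1+1+0+0+0+0+0+0+1+1+1 mod 2 = 1
  c[4] = d·G[:,4] = (01011110110110011000110111)·(01000000000000000000000000) mod 2 = 0+1+0+0+0+0+0+0+0+0+0+0+0+0+0+0+0+0+0+0+0+0+0+0+0+0 mod 2 = 1
  c[5] = d·G[:,5] = (01011110110110011000110111)·(00100000000000000000000000) mod 2 = 0+0+0+0+0+0+0+0+0+0+0+0+0+0+0+0+0+0+0+0+0+0+0+0+0+0 mod 2 = 0
  c[6] = d·G[:,6] = (01011110110110011000110111)·(00010000000000000000000000) mod 2 = 0+0+0+1+0+0+0+0+0+0+0+0+0+0+0+0+0+0+0+0+0+0+0+0+0+0 mod 2 = 1
  c[7] = d·G[:,7] = (01011110110110011000110111)·(00001111111000000011111111) mod 2 = 0+0+0+0+1+1+1+0+1+1+0+0+0+0+0+0+0+0+0+0+1+1+0+1+1+1 mod 2 = 0
  c[8] = d·G[:,8] = (01011110110110011000110111)·(00001000000000000000000000) mod 2 = 0+0+0+0+1+0+0+0+0+0+0+0+0+0+0+0+0+0+0+0+0+0+0+0+0+0 mod 2 = 1
  c[9] = d·G[:,9] = (01011110110110011000110111)·(00000100000000000000000000) mod 2 = 0+0+0+0+0+1+0+0+0+0+0+0+0+0+0+0+0+0+0+0+0+0+0+0+0+0 mod 2 = 1
  c[10] = d·G[:,10] = (01011110110110011000110111)·(00000010000000000000000000) mod 2 = 0+0+0+0+0+0+1+0+0+0+0+0+0+0+0+0+0+0+0+0+0+0+0+0+0+0 mod 2 = 1
  c[11] = d·G[:,11] = (01011110110110011000110111)·(00000001000000000000000000) mod 2 = 0+0+0+0+0+0+0+0+0+0+0+0+0+0+0+0+0+0+0+0+0+0+0+0+0+0 mod 2 = 0
  c[12] = d·G[:,12] = (01011110110110011000110111)·(00000000100000000000000000) mod 2 = 0+0+0+0+0+0+0+0+1+0+0+0+0+0+0+0+0+0+0+0+0+0+0+0+0+0 mod 2 = 1
  c[13] = d·G[:,13] = (01011110110110011000110111)·(00000000010000000000000000) mod 2 = 0+0+0+0+0+0+0+0+0+1+0+0+0+0+0+0+0+0+0+0+0+0+0+0+0+0 mod 2 = 1
  c[14] = d·G[:,14] = (01011110110110011000110111)·(00000000001000000000000000) mod 2 = 0+0+0+0+0+0+0+0+0+0+0+0+0+0+0+0+0+0+0+0+0+0+0+0+0+0 mod 2 = 0
  c[15] = d·G[:,15] = (01011110110110011000110111)·(00000000000111111111111111) mod 2 = 0+0+0+0+0+0+0+0+0+0+0+1+1+0+0+1+1+0+0+0+1+1+0+1+1+1 mod 2 = 1
  c[16] = d·G[:,16] = (01011110110110011000110111)·(00000000000100000000000000) mod 2 = 0+0+0+0+0+0+0+0+0+0+0+1+0+0+0+0+0+0+0+0+0+0+0+0+0+0 mod 2 = 1
  c[17] = d·G[:,17] = (01011110110110011000110111)·(00000000000010000000000000) mod 2 = 0+0+0+0+0+0+0+0+0+0+0+0+1+0+0+0+0+0+0+0+0+0+0+0+0+0 mod 2 = 1
  c[18] = d·G[:,18] = (01011110110110011000110111)·(00000000000001000000000000) mod 2 = 0+0+0+0+0+0+0+0+0+0+0+0+0+0+0+0+0+0+0+0+0+0+0+0+0+0 mod 2 = 0
  c[19] = d·G[:,19] = (01011110110110011000110111)·(00000000000000100000000000) mod 2 = 0+0+0+0+0+0+0+0+0+0+0+0+0+0+0+0+0+0+0+0+0+0+0+0+0+0 mod 2 = 0
  c[20] = d·G[:,20] = (01011110110110011000110111)·(00000000000000010000000000) mod 2 = 0+0+0+0+0+0+0+0+0+0+0+0+0+0+0+1+0+0+0+0+0+0+0+0+0+0 mod 2 = 1
  c[21] = d·G[:,21] = (01011110110110011000110111)·(00000000000000001000000000) mod 2 = 0+0+0+0+0+0+0+0+0+0+0+0+0+0+0+0+1+0+0+0+0+0+0+0+0+0 mod 2 = 1
  c[22] = d·G[:,22] = (01011110110110011000110111)·(00000000000000000100000000) mod 2 = 0+0+0+0+0+0+0+0+0+0+0+0+0+0+0+0+0+0+0+0+0+0+0+0+0+0 mod 2 = 0
  c[23] = d·G[:,23] = (01011110110110011000110111)·(00000000000000000010000000) mod 2 = 0+0+0+0+0+0+0+0+0+0+0+0+0+0+0+0+0+0+0+0+0+0+0+0+0+0 mod 2 = 0
  c[24] = d·G[:,24] = (01011110110110011000110111)·(00000000000000000001000000) mod 2 = 0+0+0+0+0+0+0+0+0+0+0+0+0+0+0+0+0+0+0+0+0+0+0+0+0+0 mod 2 = 0
  c[25] = d·G[:,25] = (01011110110110011000110111)·(00000000000000000000100000) mod 2 = 0+0+0+0+0+0+0+0+0+0+0+0+0+0+0+0+0+0+0+0+1+0+0+0+0+0 mod 2 = 1
  c[26] = d·G[:,26] = (01011110110110011000110111)·(00000000000000000000010000) mod 2 = 0+0+0+0+0+0+0+0+0+0+0+0+0+0+0+0+0+0+0+0+0+1+0+0+0+0 mod 2 = 1
  c[27] = d·G[:,27] = (01011110110110011000110111)·(00000000000000000000001000) mod 2 = 0+0+0+0+0+0+0+0+0+0+0+0+0+0+0+0+0+0+0+0+0+0+0+0+0+0 mod 2 = 0
  c[28] = d·G[:,28] = (01011110110110011000110111)·(00000000000000000000000100) mod 2 = 0+0+0+0+0+0+0+0+0+0+0+0+0+0+0+0+0+0+0+0+0+0+0+1+0+0 mod 2 = 1
  c[29] = d·G[:,29] = (01011110110110011000110111)·(00000000000000000000000010) mod 2 = 0+0+0+0+0+0+0+0+0+0+0+0+0+0+0+0+0+0+0+0+0+0+0+0+1+0 mod 2 = 1
  c[30] = d·G[:,30] = (01011110110110011000110111)·(00000000000000000000000001) mod 2 = 0+0+0+0+0+0+0+0+0+0+0+0+0+0+0+0+0+0+0+0+0+0+0+0+0+1 mod 2 = 1
Codeword = 0001101011101101110011000110111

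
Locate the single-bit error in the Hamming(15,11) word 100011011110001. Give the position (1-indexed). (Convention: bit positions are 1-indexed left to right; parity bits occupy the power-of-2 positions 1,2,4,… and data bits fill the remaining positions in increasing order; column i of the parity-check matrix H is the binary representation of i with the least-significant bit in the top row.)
Syndrome s = H · r^T (mod 2), r = 100011011110001:
  s[0] = (101010101010101)·(100011011110001) mod 2 = 1+0+0+0+1+0+0+0+1+0+1+0+0+0+1 mod 2 = 1
  s[1] = (011001100110011)·(100011011110001) mod 2 = 0+0+0+0+0+1+0+0+0+1+1+0+0+0+1 mod 2 = 0
  s[2] = (000111100001111)·(100011011110001) mod 2 = 0+0+0+0+1+1+0+0+0+0+0+0+0+0+1 mod 2 = 1
  s[3] = (000000011111111)·(100011011110001) mod 2 = 0+0+0+0+0+0+0+1+1+1+1+0+0+0+1 mod 2 = 1
Syndrome = 1011
Column i of H is the binary representation of i, so the syndrome is the binary index of the flipped bit.
Read s = 1011 with s[0] as LSB: 1·2^0 + 0·2^1 + 1·2^2 + 1·2^3 = 13.
Error is at bit position 13.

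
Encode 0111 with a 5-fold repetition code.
Repeat each bit 5× and concatenate:
0→00000  1→11111  1→11111  1→11111
Codeword = 00000111111111111111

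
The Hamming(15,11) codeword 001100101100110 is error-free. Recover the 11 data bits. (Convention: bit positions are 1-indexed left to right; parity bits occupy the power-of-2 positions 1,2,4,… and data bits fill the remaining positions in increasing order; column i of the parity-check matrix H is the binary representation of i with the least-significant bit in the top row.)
Parity bits occupy power-of-2 positions; data bits are at positions {3,5,6,7,9,10,11,12,13,14,15} (1-indexed).
Extract: c[3]=1 c[5]=0 c[6]=0 c[7]=1 c[9]=1 c[10]=1 c[11]=0 c[12]=0 c[13]=1 c[14]=1 c[15]=0
Data = 10011100110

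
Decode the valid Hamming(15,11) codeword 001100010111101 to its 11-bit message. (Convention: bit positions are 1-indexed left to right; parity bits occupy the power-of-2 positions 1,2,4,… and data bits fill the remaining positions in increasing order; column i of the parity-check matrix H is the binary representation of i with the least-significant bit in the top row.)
Parity bits occupy power-of-2 positions; data bits are at positions {3,5,6,7,9,10,11,12,13,14,15} (1-indexed).
Extract: c[3]=1 c[5]=0 c[6]=0 c[7]=0 c[9]=0 c[10]=1 c[11]=1 c[12]=1 c[13]=1 c[14]=0 c[15]=1
Data = 10000111101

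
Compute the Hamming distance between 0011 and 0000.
XOR = 0011, count of 1s = 2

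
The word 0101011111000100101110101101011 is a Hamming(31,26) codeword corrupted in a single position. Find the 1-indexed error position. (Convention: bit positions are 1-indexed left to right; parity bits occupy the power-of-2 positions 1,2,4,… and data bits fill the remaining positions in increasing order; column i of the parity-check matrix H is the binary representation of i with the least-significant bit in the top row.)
Syndrome s = H · r^T (mod 2), r = 0101011111000100101110101101011:
  s[0] = (1010101010101010101010101010101)·(0101011111000100101110101101011) mod 2 = 0+0+0+0+0+0+1+0+1+0+0+0+0+0+0+0+1+0+1+0+1+0+1+0+1+0+0+0+0+0+1 mod 2 = 0
  s[1] = (0110011001100110011001100110011)·(0101011111000100101110101101011) mod 2 = 0+1+0+0+0+1+1+0+0+1+0+0+0+1+0+0+0+0+1+0+0+0+1+0+0+1+0+0+0+1+1 mod 2 = 0
  s[2] = (0001111000011110000111100001111)·(0101011111000100101110101101011) mod 2 = 0+0+0+1+0+1+1+0+0+0+0+0+0+1+0+0+0+0+0+1+1+0+1+0+0+0+0+1+0+1+1 mod 2 = 0
  s[3] = (0000000111111110000000011111111)·(0101011111000100101110101101011) mod 2 = 0+0+0+0+0+0+0+1+1+1+0+0+0+1+0+0+0+0+0+0+0+0+0+0+1+1+0+1+0+1+1 mod 2 = 1
  s[4] = (0000000000000001111111111111111)·(0101011111000100101110101101011) mod 2 = 0+0+0+0+0+0+0+0+0+0+0+0+0+0+0+0+1+0+1+1+1+0+1+0+1+1+0+1+0+1+1 mod 2 = 0
Syndrome = 00010
Column i of H is the binary representation of i, so the syndrome is the binary index of the flipped bit.
Read s = 00010 with s[0] as LSB: 0·2^0 + 0·2^1 + 0·2^2 + 1·2^3 + 0·2^4 = 8.
Error is at bit position 8.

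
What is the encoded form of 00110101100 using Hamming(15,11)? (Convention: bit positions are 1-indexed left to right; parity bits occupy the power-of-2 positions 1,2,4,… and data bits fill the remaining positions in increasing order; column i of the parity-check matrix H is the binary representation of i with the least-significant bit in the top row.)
Codeword c = d · G (mod 2), d = 00110101100:
  c[0] = d·G[:,0] = (00110101100)·(11011010101) mod 2 = 0+0+0+1+0+0+0+0+1+0+0 mod 2 = 0
  c[1] = d·G[:,1] = (00110101100)·(10110110011) mod 2 = 0+0+1+1+0+1+0+0+0+0+0 mod 2 = 1
  c[2] = d·G[:,2] = (00110101100)·(10000000000) mod 2 = 0+0+0+0+0+0+0+0+0+0+0 mod 2 = 0
  c[3] = d·G[:,3] = (00110101100)·(01110001111) mod 2 = 0+0+1+1+0+0+0+1+1+0+0 mod 2 = 0
  c[4] = d·G[:,4] = (00110101100)·(01000000000) mod 2 = 0+0+0+0+0+0+0+0+0+0+0 mod 2 = 0
  c[5] = d·G[:,5] = (00110101100)·(00100000000) mod 2 = 0+0+1+0+0+0+0+0+0+0+0 mod 2 = 1
  c[6] = d·G[:,6] = (00110101100)·(00010000000) mod 2 = 0+0+0+1+0+0+0+0+0+0+0 mod 2 = 1
  c[7] = d·G[:,7] = (00110101100)·(00001111111) mod 2 = 0+0+0+0+0+1+0+1+1+0+0 mod 2 = 1
  c[8] = d·G[:,8] = (00110101100)·(00001000000) mod 2 = 0+0+0+0+0+0+0+0+0+0+0 mod 2 = 0
  c[9] = d·G[:,9] = (00110101100)·(00000100000) mod 2 = 0+0+0+0+0+1+0+0+0+0+0 mod 2 = 1
  c[10] = d·G[:,10] = (00110101100)·(00000010000) mod 2 = 0+0+0+0+0+0+0+0+0+0+0 mod 2 = 0
  c[11] = d·G[:,11] = (00110101100)·(00000001000) mod 2 = 0+0+0+0+0+0+0+1+0+0+0 mod 2 = 1
  c[12] = d·G[:,12] = (00110101100)·(00000000100) mod 2 = 0+0+0+0+0+0+0+0+1+0+0 mod 2 = 1
  c[13] = d·G[:,13] = (00110101100)·(00000000010) mod 2 = 0+0+0+0+0+0+0+0+0+0+0 mod 2 = 0
  c[14] = d·G[:,14] = (00110101100)·(00000000001) mod 2 = 0+0+0+0+0+0+0+0+0+0+0 mod 2 = 0
Codeword = 010001110101100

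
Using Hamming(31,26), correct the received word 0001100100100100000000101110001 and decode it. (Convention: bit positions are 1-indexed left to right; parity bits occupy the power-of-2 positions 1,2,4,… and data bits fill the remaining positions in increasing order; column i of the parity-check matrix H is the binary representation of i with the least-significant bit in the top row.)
Syndrome s = H · r^T (mod 2), r = 0001100100100100000000101110001:
  s[0] = (1010101010101010101010101010101)·(0001100100100100000000101110001) mod 2 = 0+0+0+0+1+0+0+0+0+0+1+0+0+0+0+0+0+0+0+0+0+0+1+0+1+0+1+0+0+0+1 mod 2 = 0
  s[1] = (0110011001100110011001100110011)·(0001100100100100000000101110001) mod 2 = 0+0+0+0+0+0+0+0+0+0+1+0+0+1+0+0+0+0+0+0+0+0+1+0+0+1+1+0+0+0+1 mod 2 = 0
  s[2] = (0001111000011110000111100001111)·(0001100100100100000000101110001) mod 2 = 0+0+0+1+1+0+0+0+0+0+0+0+0+1+0+0+0+0+0+0+0+0+1+0+0+0+0+0+0+0+1 mod 2 = 1
  s[3] = (0000000111111110000000011111111)·(0001100100100100000000101110001) mod 2 = 0+0+0+0+0+0+0+1+0+0+1+0+0+1+0+0+0+0+0+0+0+0+0+0+1+1+1+0+0+0+1 mod 2 = 1
  s[4] = (0000000000000001111111111111111)·(0001100100100100000000101110001) mod 2 = 0+0+0+0+0+0+0+0+0+0+0+0+0+0+0+0+0+0+0+0+0+0+1+0+1+1+1+0+0+0+1 mod 2 = 1
Syndrome = 00111
Column 28 of H equals this syndrome → error at bit 28 (1-indexed).
Flip bit 28: 0001100100100100000000101110001 → 0001100100100100000000101111001
Extract data bits at positions {3,5,6,7,9,10,11,12,13,14,15,17,18,19,20,21,22,23,24,25,26,27,28,29,30,31}: 01000010010000000101111001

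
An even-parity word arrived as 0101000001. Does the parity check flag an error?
Sum of received bits: 0+1+0+1+0+0+0+0+0+1 = 3; 3 mod 2 = 1. Result is 1 ≠ 0 → error detected.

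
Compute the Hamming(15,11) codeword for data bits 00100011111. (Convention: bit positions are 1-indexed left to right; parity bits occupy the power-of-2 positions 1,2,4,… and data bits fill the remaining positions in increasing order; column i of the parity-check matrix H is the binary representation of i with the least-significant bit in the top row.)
Codeword c = d · G (mod 2), d = 00100011111:
  c[0] = d·G[:,0] = (00100011111)·(11011010101) mod 2 = 0+0+0+0+0+0+1+0+1+0+1 mod 2 = 1
  c[1] = d·G[:,1] = (00100011111)·(10110110011) mod 2 = 0+0+1+0+0+0+1+0+0+1+1 mod 2 = 0
  c[2] = d·G[:,2] = (00100011111)·(10000000000) mod 2 = 0+0+0+0+0+0+0+0+0+0+0 mod 2 = 0
  c[3] = d·G[:,3] = (00100011111)·(01110001111) mod 2 = 0+0+1+0+0+0+0+1+1+1+1 mod 2 = 1
  c[4] = d·G[:,4] = (00100011111)·(01000000000) mod 2 = 0+0+0+0+0+0+0+0+0+0+0 mod 2 = 0
  c[5] = d·G[:,5] = (00100011111)·(00100000000) mod 2 = 0+0+1+0+0+0+0+0+0+0+0 mod 2 = 1
  c[6] = d·G[:,6] = (00100011111)·(00010000000) mod 2 = 0+0+0+0+0+0+0+0+0+0+0 mod 2 = 0
  c[7] = d·G[:,7] = (00100011111)·(00001111111) mod 2 = 0+0+0+0+0+0+1+1+1+1+1 mod 2 = 1
  c[8] = d·G[:,8] = (00100011111)·(00001000000) mod 2 = 0+0+0+0+0+0+0+0+0+0+0 mod 2 = 0
  c[9] = d·G[:,9] = (00100011111)·(00000100000) mod 2 = 0+0+0+0+0+0+0+0+0+0+0 mod 2 = 0
  c[10] = d·G[:,10] = (00100011111)·(00000010000) mod 2 = 0+0+0+0+0+0+1+0+0+0+0 mod 2 = 1
  c[11] = d·G[:,11] = (00100011111)·(00000001000) mod 2 = 0+0+0+0+0+0+0+1+0+0+0 mod 2 = 1
  c[12] = d·G[:,12] = (00100011111)·(00000000100) mod 2 = 0+0+0+0+0+0+0+0+1+0+0 mod 2 = 1
  c[13] = d·G[:,13] = (00100011111)·(00000000010) mod 2 = 0+0+0+0+0+0+0+0+0+1+0 mod 2 = 1
  c[14] = d·G[:,14] = (00100011111)·(00000000001) mod 2 = 0+0+0+0+0+0+0+0+0+0+1 mod 2 = 1
Codeword = 100101010011111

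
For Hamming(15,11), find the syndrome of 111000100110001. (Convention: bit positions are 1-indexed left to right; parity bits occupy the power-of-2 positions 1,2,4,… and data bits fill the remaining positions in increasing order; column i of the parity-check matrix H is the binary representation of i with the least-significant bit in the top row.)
Syndrome s = H · r^T (mod 2), r = 111000100110001:
  s[0] = (101010101010101)·(111000100110001) mod 2 = 1+0+1+0+0+0+1+0+0+0+1+0+0+0+1 mod 2 = 1
  s[1] = (011001100110011)·(111000100110001) mod 2 = 0+1+1+0+0+0+1+0+0+1+1+0+0+0+1 mod 2 = 0
  s[2] = (000111100001111)·(111000100110001) mod 2 = 0+0+0+0+0+0+1+0+0+0+0+0+0+0+1 mod 2 = 0
  s[3] = (000000011111111)·(111000100110001) mod 2 = 0+0+0+0+0+0+0+0+0+1+1+0+0+0+1 mod 2 = 1
Syndrome = 1001
Non-zero syndrome: error at position 9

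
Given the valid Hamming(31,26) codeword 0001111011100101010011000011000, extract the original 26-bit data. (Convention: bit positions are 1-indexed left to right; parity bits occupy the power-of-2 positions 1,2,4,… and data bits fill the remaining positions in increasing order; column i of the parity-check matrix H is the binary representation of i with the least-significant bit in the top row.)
Parity bits occupy power-of-2 positions; data bits are at positions {3,5,6,7,9,10,11,12,13,14,15,17,18,19,20,21,22,23,24,25,26,27,28,29,30,31} (1-indexed).
Extract: c[3]=0 c[5]=1 c[6]=1 c[7]=1 c[9]=1 c[10]=1 c[11]=1 c[12]=0 c[13]=0 c[14]=1 c[15]=0 c[17]=0 c[18]=1 c[19]=0 c[20]=0 c[21]=1 c[22]=1 c[23]=0 c[24]=0 c[25]=0 c[26]=0 c[27]=1 c[28]=1 c[29]=0 c[30]=0 c[31]=0
Data = 01111110010010011000011000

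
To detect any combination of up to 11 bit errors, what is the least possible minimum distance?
Detecting e errors requires d_min ≥ e + 1 = 11 + 1 = 12.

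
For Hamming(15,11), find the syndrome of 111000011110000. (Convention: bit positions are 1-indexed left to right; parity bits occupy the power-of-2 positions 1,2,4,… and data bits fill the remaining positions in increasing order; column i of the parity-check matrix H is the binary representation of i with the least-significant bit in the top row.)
Syndrome s = H · r^T (mod 2), r = 111000011110000:
  s[0] = (101010101010101)·(111000011110000) mod 2 = 1+0+1+0+0+0+0+0+1+0+1+0+0+0+0 mod 2 = 0
  s[1] = (011001100110011)·(111000011110000) mod 2 = 0+1+1+0+0+0+0+0+0+1+1+0+0+0+0 mod 2 = 0
  s[2] = (000111100001111)·(111000011110000) mod 2 = 0+0+0+0+0+0+0+0+0+0+0+0+0+0+0 mod 2 = 0
  s[3] = (000000011111111)·(111000011110000) mod 2 = 0+0+0+0+0+0+0+1+1+1+1+0+0+0+0 mod 2 = 0
Syndrome = 0000
s = 0: no error detected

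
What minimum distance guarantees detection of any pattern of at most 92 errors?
Detecting e errors requires d_min ≥ e + 1 = 92 + 1 = 93.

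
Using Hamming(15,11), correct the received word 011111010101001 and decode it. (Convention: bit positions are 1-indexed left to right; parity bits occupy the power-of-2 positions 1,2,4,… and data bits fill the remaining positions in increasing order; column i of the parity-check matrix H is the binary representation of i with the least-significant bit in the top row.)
Syndrome s = H · r^T (mod 2), r = 011111010101001:
  s[0] = (101010101010101)·(011111010101001) mod 2 = 0+0+1+0+1+0+0+0+0+0+0+0+0+0+1 mod 2 = 1
  s[1] = (011001100110011)·(011111010101001) mod 2 = 0+1+1+0+0+1+0+0+0+1+0+0+0+0+1 mod 2 = 1
  s[2] = (000111100001111)·(011111010101001) mod 2 = 0+0+0+1+1+1+0+0+0+0+0+1+0+0+1 mod 2 = 1
  s[3] = (000000011111111)·(011111010101001) mod 2 = 0+0+0+0+0+0+0+1+0+1+0+1+0+0+1 mod 2 = 0
Syndrome = 1110
Column 7 of H equals this syndrome → error at bit 7 (1-indexed).
Flip bit 7: 011111010101001 → 011111110101001
Extract data bits at positions {3,5,6,7,9,10,11,12,13,14,15}: 11110101001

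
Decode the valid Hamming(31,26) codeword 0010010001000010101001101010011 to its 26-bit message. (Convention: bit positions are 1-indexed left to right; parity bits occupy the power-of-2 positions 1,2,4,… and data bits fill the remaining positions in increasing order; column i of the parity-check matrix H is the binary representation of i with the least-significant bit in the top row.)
Parity bits occupy power-of-2 positions; data bits are at positions {3,5,6,7,9,10,11,12,13,14,15,17,18,19,20,21,22,23,24,25,26,27,28,29,30,31} (1-indexed).
Extract: c[3]=1 c[5]=0 c[6]=1 c[7]=0 c[9]=0 c[10]=1 c[11]=0 c[12]=0 c[13]=0 c[14]=0 c[15]=1 c[17]=1 c[18]=0 c[19]=1 c[20]=0 c[21]=0 c[22]=1 c[23]=1 c[24]=0 c[25]=1 c[26]=0 c[27]=1 c[28]=0 c[29]=0 c[30]=1 c[31]=1
Data = 10100100001101001101010011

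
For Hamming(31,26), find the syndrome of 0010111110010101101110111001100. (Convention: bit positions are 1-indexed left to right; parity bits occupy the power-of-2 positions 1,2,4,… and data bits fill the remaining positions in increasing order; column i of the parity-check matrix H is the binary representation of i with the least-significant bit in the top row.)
Syndrome s = H · r^T (mod 2), r = 0010111110010101101110111001100:
  s[0] = (1010101010101010101010101010101)·(0010111110010101101110111001100) mod 2 = 0+0+1+0+1+0+1+0+1+0+0+0+0+0+0+0+1+0+1+0+1+0+1+0+1+0+0+0+1+0+0 mod 2 = 0
  s[1] = (0110011001100110011001100110011)·(0010111110010101101110111001100) mod 2 = 0+0+1+0+0+1+1+0+0+0+0+0+0+1+0+0+0+0+1+0+0+0+1+0+0+0+0+0+0+0+0 mod 2 = 0
  s[2] = (0001111000011110000111100001111)·(0010111110010101101110111001100) mod 2 = 0+0+0+0+1+1+1+0+0+0+0+1+0+1+0+0+0+0+0+1+1+0+1+0+0+0+0+1+1+0+0 mod 2 = 0
  s[3] = (0000000111111110000000011111111)·(0010111110010101101110111001100) mod 2 = 0+0+0+0+0+0+0+1+1+0+0+1+0+1+0+0+0+0+0+0+0+0+0+1+1+0+0+1+1+0+0 mod 2 = 0
  s[4] = (0000000000000001111111111111111)·(0010111110010101101110111001100) mod 2 = 0+0+0+0+0+0+0+0+0+0+0+0+0+0+0+1+1+0+1+1+1+0+1+1+1+0+0+1+1+0+0 mod 2 = 0
Syndrome = 00000
s = 0: no error detected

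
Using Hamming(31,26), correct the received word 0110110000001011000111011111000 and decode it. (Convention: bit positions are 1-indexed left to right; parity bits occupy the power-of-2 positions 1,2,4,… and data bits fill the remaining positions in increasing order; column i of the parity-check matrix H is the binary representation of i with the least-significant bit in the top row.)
Syndrome s = H · r^T (mod 2), r = 0110110000001011000111011111000:
  s[0] = (1010101010101010101010101010101)·(0110110000001011000111011111000) mod 2 = 0+0+1+0+1+0+0+0+0+0+0+0+1+0+1+0+0+0+0+0+1+0+0+0+1+0+1+0+0+0+0 mod 2 = 1
  s[1] = (0110011001100110011001100110011)·(0110110000001011000111011111000) mod 2 = 0+1+1+0+0+1+0+0+0+0+0+0+0+0+1+0+0+0+0+0+0+1+0+0+0+1+1+0+0+0+0 mod 2 = 1
  s[2] = (0001111000011110000111100001111)·(0110110000001011000111011111000) mod 2 = 0+0+0+0+1+1+0+0+0+0+0+0+1+0+1+0+0+0+0+1+1+1+0+0+0+0+0+1+0+0+0 mod 2 = 0
  s[3] = (0000000111111110000000011111111)·(0110110000001011000111011111000) mod 2 = 0+0+0+0+0+0+0+0+0+0+0+0+1+0+1+0+0+0+0+0+0+0+0+1+1+1+1+1+0+0+0 mod 2 = 1
  s[4] = (0000000000000001111111111111111)·(0110110000001011000111011111000) mod 2 = 0+0+0+0+0+0+0+0+0+0+0+0+0+0+0+1+0+0+0+1+1+1+0+1+1+1+1+1+0+0+0 mod 2 = 1
Syndrome = 11011
Column 27 of H equals this syndrome → error at bit 27 (1-indexed).
Flip bit 27: 0110110000001011000111011111000 → 0110110000001011000111011101000
Extract data bits at positions {3,5,6,7,9,10,11,12,13,14,15,17,18,19,20,21,22,23,24,25,26,27,28,29,30,31}: 11100000101000111011101000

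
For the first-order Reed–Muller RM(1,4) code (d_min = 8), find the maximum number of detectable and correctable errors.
Detection only: up to d_min − 1 = 7 errors.
Correction: up to ⌊(d_min − 1)/2⌋ = ⌊7/2⌋ = 3 errors.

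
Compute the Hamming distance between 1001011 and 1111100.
XOR = 0110111, count of 1s = 5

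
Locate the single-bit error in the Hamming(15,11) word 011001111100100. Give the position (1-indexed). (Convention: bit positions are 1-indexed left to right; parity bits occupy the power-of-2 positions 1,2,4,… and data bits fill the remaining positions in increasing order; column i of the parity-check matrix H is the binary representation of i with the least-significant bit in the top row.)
Syndrome s = H · r^T (mod 2), r = 011001111100100:
  s[0] = (101010101010101)·(011001111100100) mod 2 = 0+0+1+0+0+0+1+0+1+0+0+0+1+0+0 mod 2 = 0
  s[1] = (011001100110011)·(011001111100100) mod 2 = 0+1+1+0+0+1+1+0+0+1+0+0+0+0+0 mod 2 = 1
  s[2] = (000111100001111)·(011001111100100) mod 2 = 0+0+0+0+0+1+1+0+0+0+0+0+1+0+0 mod 2 = 1
  s[3] = (000000011111111)·(011001111100100) mod 2 = 0+0+0+0+0+0+0+1+1+1+0+0+1+0+0 mod 2 = 0
Syndrome = 0110
Column i of H is the binary representation of i, so the syndrome is the binary index of the flipped bit.
Read s = 0110 with s[0] as LSB: 0·2^0 + 1·2^1 + 1·2^2 + 0·2^3 = 6.
Error is at bit position 6.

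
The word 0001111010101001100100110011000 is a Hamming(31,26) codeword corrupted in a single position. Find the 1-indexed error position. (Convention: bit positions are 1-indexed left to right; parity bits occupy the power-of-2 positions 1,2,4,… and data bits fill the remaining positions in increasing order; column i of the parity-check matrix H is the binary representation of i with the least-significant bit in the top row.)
Syndrome s = H · r^T (mod 2), r = 0001111010101001100100110011000:
  s[0] = (1010101010101010101010101010101)·(0001111010101001100100110011000) mod 2 = 0+0+0+0+1+0+1+0+1+0+1+0+1+0+0+0+1+0+0+0+0+0+1+0+0+0+1+0+0+0+0 mod 2 = 0
  s[1] = (0110011001100110011001100110011)·(0001111010101001100100110011000) mod 2 = 0+0+0+0+0+1+1+0+0+0+1+0+0+0+0+0+0+0+0+0+0+0+1+0+0+0+1+0+0+0+0 mod 2 = 1
  s[2] = (0001111000011110000111100001111)·(0001111010101001100100110011000) mod 2 = 0+0+0+1+1+1+1+0+0+0+0+0+1+0+0+0+0+0+0+1+0+0+1+0+0+0+0+1+0+0+0 mod 2 = 0
  s[3] = (0000000111111110000000011111111)·(0001111010101001100100110011000) mod 2 = 0+0+0+0+0+0+0+0+1+0+1+0+1+0+0+0+0+0+0+0+0+0+0+1+0+0+1+1+0+0+0 mod 2 = 0
  s[4] = (0000000000000001111111111111111)·(0001111010101001100100110011000) mod 2 = 0+0+0+0+0+0+0+0+0+0+0+0+0+0+0+1+1+0+0+1+0+0+1+1+0+0+1+1+0+0+0 mod 2 = 1
Syndrome = 01001
Column i of H is the binary representation of i, so the syndrome is the binary index of the flipped bit.
Read s = 01001 with s[0] as LSB: 0·2^0 + 1·2^1 + 0·2^2 + 0·2^3 + 1·2^4 = 18.
Error is at bit position 18.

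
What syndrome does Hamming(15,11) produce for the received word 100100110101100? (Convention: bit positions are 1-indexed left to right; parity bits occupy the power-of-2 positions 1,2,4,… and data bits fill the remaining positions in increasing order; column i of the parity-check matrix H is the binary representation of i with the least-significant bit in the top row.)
Syndrome s = H · r^T (mod 2), r = 100100110101100:
  s[0] = (101010101010101)·(100100110101100) mod 2 = 1+0+0+0+0+0+1+0+0+0+0+0+1+0+0 mod 2 = 1
  s[1] = (011001100110011)·(100100110101100) mod 2 = 0+0+0+0+0+0+1+0+0+1+0+0+0+0+0 mod 2 = 0
  s[2] = (000111100001111)·(100100110101100) mod 2 = 0+0+0+1+0+0+1+0+0+0+0+1+1+0+0 mod 2 = 0
  s[3] = (000000011111111)·(100100110101100) mod 2 = 0+0+0+0+0+0+0+1+0+1+0+1+1+0+0 mod 2 = 0
Syndrome = 1000
Non-zero syndrome: error at position 1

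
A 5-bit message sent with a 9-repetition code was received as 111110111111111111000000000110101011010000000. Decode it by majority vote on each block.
Split into 9-bit blocks and majority-vote each:
  block 1 = 111110111: 8 ones, 1 zeros → 1
  block 2 = 111111111: 9 ones, 0 zeros → 1
  block 3 = 000000000: 0 ones, 9 zeros → 0
  block 4 = 110101011: 6 ones, 3 zeros → 1
  block 5 = 010000000: 1 ones, 8 zeros → 0
Decoded = 11010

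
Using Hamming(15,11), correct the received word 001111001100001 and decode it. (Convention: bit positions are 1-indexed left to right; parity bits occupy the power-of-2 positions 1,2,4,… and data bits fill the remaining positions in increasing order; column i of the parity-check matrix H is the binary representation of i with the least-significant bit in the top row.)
Syndrome s = H · r^T (mod 2), r = 001111001100001:
  s[0] = (101010101010101)·(001111001100001) mod 2 = 0+0+1+0+1+0+0+0+1+0+0+0+0+0+1 mod 2 = 0
  s[1] = (011001100110011)·(001111001100001) mod 2 = 0+0+1+0+0+1+0+0+0+1+0+0+0+0+1 mod 2 = 0
  s[2] = (000111100001111)·(001111001100001) mod 2 = 0+0+0+1+1+1+0+0+0+0+0+0+0+0+1 mod 2 = 0
  s[3] = (000000011111111)·(001111001100001) mod 2 = 0+0+0+0+0+0+0+0+1+1+0+0+0+0+1 mod 2 = 1
Syndrome = 0001
Column 8 of H equals this syndrome → error at bit 8 (1-indexed).
Flip bit 8: 001111001100001 → 001111011100001
Extract data bits at positions {3,5,6,7,9,10,11,12,13,14,15}: 11101100001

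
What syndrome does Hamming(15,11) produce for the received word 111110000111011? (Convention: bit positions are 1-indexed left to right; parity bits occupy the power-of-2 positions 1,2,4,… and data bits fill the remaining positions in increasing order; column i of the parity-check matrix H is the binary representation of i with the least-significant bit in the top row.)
Syndrome s = H · r^T (mod 2), r = 111110000111011:
  s[0] = (101010101010101)·(111110000111011) mod 2 = 1+0+1+0+1+0+0+0+0+0+1+0+0+0+1 mod 2 = 1
  s[1] = (011001100110011)·(111110000111011) mod 2 = 0+1+1+0+0+0+0+0+0+1+1+0+0+1+1 mod 2 = 0
  s[2] = (000111100001111)·(111110000111011) mod 2 = 0+0+0+1+1+0+0+0+0+0+0+1+0+1+1 mod 2 = 1
  s[3] = (000000011111111)·(111110000111011) mod 2 = 0+0+0+0+0+0+0+0+0+1+1+1+0+1+1 mod 2 = 1
Syndrome = 1011
Non-zero syndrome: error at position 13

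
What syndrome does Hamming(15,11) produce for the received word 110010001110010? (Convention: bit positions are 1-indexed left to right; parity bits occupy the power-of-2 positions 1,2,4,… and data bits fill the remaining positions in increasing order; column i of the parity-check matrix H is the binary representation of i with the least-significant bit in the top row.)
Syndrome s = H · r^T (mod 2), r = 110010001110010:
  s[0] = (101010101010101)·(110010001110010) mod 2 = 1+0+0+0+1+0+0+0+1+0+1+0+0+0+0 mod 2 = 0
  s[1] = (011001100110011)·(110010001110010) mod 2 = 0+1+0+0+0+0+0+0+0+1+1+0+0+1+0 mod 2 = 0
  s[2] = (000111100001111)·(110010001110010) mod 2 = 0+0+0+0+1+0+0+0+0+0+0+0+0+1+0 mod 2 = 0
  s[3] = (000000011111111)·(110010001110010) mod 2 = 0+0+0+0+0+0+0+0+1+1+1+0+0+1+0 mod 2 = 0
Syndrome = 0000
s = 0: no error detected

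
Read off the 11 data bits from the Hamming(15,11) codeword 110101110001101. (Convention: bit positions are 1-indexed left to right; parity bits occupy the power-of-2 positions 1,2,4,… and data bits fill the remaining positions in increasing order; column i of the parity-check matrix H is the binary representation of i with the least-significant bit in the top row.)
Parity bits occupy power-of-2 positions; data bits are at positions {3,5,6,7,9,10,11,12,13,14,15} (1-indexed).
Extract: c[3]=0 c[5]=0 c[6]=1 c[7]=1 c[9]=0 c[10]=0 c[11]=0 c[12]=1 c[13]=1 c[14]=0 c[15]=1
Data = 00110001101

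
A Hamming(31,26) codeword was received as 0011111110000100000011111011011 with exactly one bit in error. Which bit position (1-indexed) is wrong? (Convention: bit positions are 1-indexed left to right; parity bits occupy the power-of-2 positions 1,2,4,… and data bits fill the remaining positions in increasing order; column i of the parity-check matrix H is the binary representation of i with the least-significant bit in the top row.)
Syndrome s = H · r^T (mod 2), r = 0011111110000100000011111011011:
  s[0] = (1010101010101010101010101010101)·(0011111110000100000011111011011) mod 2 = 0+0+1+0+1+0+1+0+1+0+0+0+0+0+0+0+0+0+0+0+1+0+1+0+1+0+1+0+0+0+1 mod 2 = 1
  s[1] = (0110011001100110011001100110011)·(0011111110000100000011111011011) mod 2 = 0+0+1+0+0+1+1+0+0+0+0+0+0+1+0+0+0+0+0+0+0+1+1+0+0+0+1+0+0+1+1 mod 2 = 1
  s[2] = (0001111000011110000111100001111)·(0011111110000100000011111011011) mod 2 = 0+0+0+1+1+1+1+0+0+0+0+0+0+1+0+0+0+0+0+0+1+1+1+0+0+0+0+1+0+1+1 mod 2 = 1
  s[3] = (0000000111111110000000011111111)·(0011111110000100000011111011011) mod 2 = 0+0+0+0+0+0+0+1+1+0+0+0+0+1+0+0+0+0+0+0+0+0+0+1+1+0+1+1+0+1+1 mod 2 = 1
  s[4] = (0000000000000001111111111111111)·(0011111110000100000011111011011) mod 2 = 0+0+0+0+0+0+0+0+0+0+0+0+0+0+0+0+0+0+0+0+1+1+1+1+1+0+1+1+0+1+1 mod 2 = 1
Syndrome = 11111
Column i of H is the binary representation of i, so the syndrome is the binary index of the flipped bit.
Read s = 11111 with s[0] as LSB: 1·2^0 + 1·2^1 + 1·2^2 + 1·2^3 + 1·2^4 = 31.
Error is at bit position 31.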